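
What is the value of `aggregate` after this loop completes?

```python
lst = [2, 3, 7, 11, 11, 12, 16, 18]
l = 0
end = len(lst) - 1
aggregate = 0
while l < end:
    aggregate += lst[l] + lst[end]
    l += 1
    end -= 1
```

Sum of pairs from ends
`aggregate` takes the values: 0 → 20 → 39 → 58 → 80

Answer: 80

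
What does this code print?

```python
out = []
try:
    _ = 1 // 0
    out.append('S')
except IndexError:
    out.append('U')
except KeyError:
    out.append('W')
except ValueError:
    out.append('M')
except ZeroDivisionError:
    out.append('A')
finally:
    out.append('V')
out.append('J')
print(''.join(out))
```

Execution trace: 'A' (except ZeroDivisionError) → 'V' (finally) → 'J' (after the try/except). Output: AVJ

Answer: AVJ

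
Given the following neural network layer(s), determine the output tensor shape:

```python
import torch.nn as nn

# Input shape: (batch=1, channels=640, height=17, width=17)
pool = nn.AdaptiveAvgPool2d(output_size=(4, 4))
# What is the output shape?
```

Input: (1, 640, 17, 17) -> Output: (1, 640, 4, 4)

Answer: (1, 640, 4, 4)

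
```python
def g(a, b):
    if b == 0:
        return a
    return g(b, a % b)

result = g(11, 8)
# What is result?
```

g(11, 8) -> g(8, 3) -> g(3, 2) -> g(2, 1) -> g(1, 0) -> 1

Answer: 1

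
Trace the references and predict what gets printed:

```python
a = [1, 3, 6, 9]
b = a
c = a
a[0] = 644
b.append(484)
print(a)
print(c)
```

Key concept: multiple aliases.
Step by step:
`a = [1, 3, 6, 9]` → a = [1, 3, 6, 9]
`b = a` → b = [1, 3, 6, 9] (same object as a)
`c = a` → c = [1, 3, 6, 9] (same object as a, b)
`a[0] = 644` → a = [644, 3, 6, 9] (same object as b, c); b = [644, 3, 6, 9] (same object as a, c); c = [644, 3, 6, 9] (same object as a, b)
`b.append(484)` → a = [644, 3, 6, 9, 484] (same object as b, c); b = [644, 3, 6, 9, 484] (same object as a, c); c = [644, 3, 6, 9, 484] (same object as a, b)
`print(a)` → prints [644, 3, 6, 9, 484]
`print(c)` → prints [644, 3, 6, 9, 484]

Answer:
[644, 3, 6, 9, 484]
[644, 3, 6, 9, 484]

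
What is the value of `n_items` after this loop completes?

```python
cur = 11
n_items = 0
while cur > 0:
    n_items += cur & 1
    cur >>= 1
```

Count set bits in 11 (binary: 0b1011)
`n_items` takes the values: 0 → 1 → 2 → 3

Answer: 3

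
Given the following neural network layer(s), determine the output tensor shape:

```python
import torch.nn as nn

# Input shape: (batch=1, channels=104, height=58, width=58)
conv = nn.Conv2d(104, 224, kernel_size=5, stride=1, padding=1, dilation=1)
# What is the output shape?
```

Input: (1, 104, 58, 58) -> Output: (1, 224, 56, 56)

Answer: (1, 224, 56, 56)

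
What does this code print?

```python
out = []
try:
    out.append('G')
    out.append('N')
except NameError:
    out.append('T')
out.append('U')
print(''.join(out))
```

Execution trace: 'G' (try body) → 'N' (try body, no exception) → 'U' (after the try/except). Output: GNU

Answer: GNU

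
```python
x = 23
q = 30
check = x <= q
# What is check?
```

Trace:
`x = 23` → x = 23
`q = 30` → q = 30
`check = x <= q` → check = True
So check = True

Answer: True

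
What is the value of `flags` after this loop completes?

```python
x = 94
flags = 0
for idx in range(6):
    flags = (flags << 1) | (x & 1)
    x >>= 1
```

Reverse lowest 6 bits of 94
`flags` takes the values: 0 → 1 → 3 → 7 → 15 → 30

Answer: 30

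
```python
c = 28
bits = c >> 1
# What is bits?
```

Trace:
`c = 28` → c = 28
`bits = c >> 1` → bits = 14
So bits = 14

Answer: 14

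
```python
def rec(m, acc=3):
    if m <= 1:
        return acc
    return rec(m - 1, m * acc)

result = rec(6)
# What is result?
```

Accumulator trace (n, acc): (6, 3) -> (5, 18) -> (4, 90) -> (3, 360) -> (2, 1080) -> (1, 2160) -> return 2160

Answer: 2160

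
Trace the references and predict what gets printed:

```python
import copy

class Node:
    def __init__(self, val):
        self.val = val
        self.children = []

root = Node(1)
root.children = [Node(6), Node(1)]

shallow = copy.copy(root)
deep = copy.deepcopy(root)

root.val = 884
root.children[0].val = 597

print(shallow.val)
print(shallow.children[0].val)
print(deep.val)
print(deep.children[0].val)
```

Key concept: deep copy with custom objects.
Step by step:
`root = Node(1)` → root = Node(val=1, children=[])
`root.children = [Node(6), Node(1)]` → root = Node(val=1, children=[Node(val=6, children=[]), Node(val=1, children=[])])
`shallow = copy.copy(root)` → shallow = Node(val=1, children=[Node(val=6, children=[]), Node(val=1, children=[])])
`deep = copy.deepcopy(root)` → deep = Node(val=1, children=[Node(val=6, children=[]), Node(val=1, children=[])])
`root.val = 884` → root = Node(val=884, children=[Node(val=6, children=[]), Node(val=1, children=[])])
`root.children[0].val = 597` → root = Node(val=884, children=[Node(val=597, children=[]), Node(val=1, children=[])]); shallow = Node(val=1, children=[Node(val=597, children=[]), Node(val=1, children=[])])
`print(shallow.val)` → prints 1
`print(shallow.children[0].val)` → prints 597
`print(deep.val)` → prints 1
`print(deep.children[0].val)` → prints 6

Answer:
1
597
1
6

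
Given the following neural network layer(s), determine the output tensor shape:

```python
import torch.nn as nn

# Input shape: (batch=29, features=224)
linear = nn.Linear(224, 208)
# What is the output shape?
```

Input: (29, 224) -> Output: (29, 208)

Answer: (29, 208)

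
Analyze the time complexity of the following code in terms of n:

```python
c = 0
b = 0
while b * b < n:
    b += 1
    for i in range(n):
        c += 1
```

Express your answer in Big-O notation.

Each loop level contributes: √n × n. Multiplying the contributions gives O(n√n).

Answer: O(n√n)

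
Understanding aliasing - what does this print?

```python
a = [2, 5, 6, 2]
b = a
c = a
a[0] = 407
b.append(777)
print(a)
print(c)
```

Key concept: multiple aliases.
Step by step:
`a = [2, 5, 6, 2]` → a = [2, 5, 6, 2]
`b = a` → b = [2, 5, 6, 2] (same object as a)
`c = a` → c = [2, 5, 6, 2] (same object as a, b)
`a[0] = 407` → a = [407, 5, 6, 2] (same object as b, c); b = [407, 5, 6, 2] (same object as a, c); c = [407, 5, 6, 2] (same object as a, b)
`b.append(777)` → a = [407, 5, 6, 2, 777] (same object as b, c); b = [407, 5, 6, 2, 777] (same object as a, c); c = [407, 5, 6, 2, 777] (same object as a, b)
`print(a)` → prints [407, 5, 6, 2, 777]
`print(c)` → prints [407, 5, 6, 2, 777]

Answer:
[407, 5, 6, 2, 777]
[407, 5, 6, 2, 777]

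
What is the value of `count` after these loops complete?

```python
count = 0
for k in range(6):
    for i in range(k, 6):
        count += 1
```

Upper triangle: 6 + 5 + ... + 1
`count` takes the values: 0 → 1 → 2 → 3 → 4 → 5 → 6 → 7 → 8 → 9 → 10 → 11 → 12 → 13 → 14 → 15 → 16 → 17 → 18 → 19 → 20 → 21

Answer: 21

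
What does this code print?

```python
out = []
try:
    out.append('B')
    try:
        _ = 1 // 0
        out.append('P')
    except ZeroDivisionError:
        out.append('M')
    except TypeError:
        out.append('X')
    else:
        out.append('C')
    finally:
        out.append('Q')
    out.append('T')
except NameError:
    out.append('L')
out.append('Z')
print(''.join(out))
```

Execution trace: 'B' (try body) → 'M' (inner except ZeroDivisionError) → 'Q' (inner finally) → 'T' (try body, no exception) → 'Z' (after the try/except). Output: BMQTZ

Answer: BMQTZ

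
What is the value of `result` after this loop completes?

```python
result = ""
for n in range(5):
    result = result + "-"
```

Repeat '-' 5 times
`result` takes the values: "" → "-" → "--" → "---" → "----" → "-----"

Answer: "-----"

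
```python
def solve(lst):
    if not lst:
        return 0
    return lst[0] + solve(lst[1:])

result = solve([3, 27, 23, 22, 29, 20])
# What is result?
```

3 + 27 + 23 + 22 + 29 + 20 + 0 = 124

Answer: 124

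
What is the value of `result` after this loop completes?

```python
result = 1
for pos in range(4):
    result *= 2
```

2^4 = 16
`result` takes the values: 1 → 2 → 4 → 8 → 16

Answer: 16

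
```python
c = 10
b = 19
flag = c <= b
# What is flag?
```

Trace:
`c = 10` → c = 10
`b = 19` → b = 19
`flag = c <= b` → flag = True
So flag = True

Answer: True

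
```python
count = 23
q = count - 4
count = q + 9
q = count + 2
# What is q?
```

Trace:
`count = 23` → count = 23
`q = count - 4` → q = 19
`count = q + 9` → count = 28
`q = count + 2` → q = 30
So q = 30

Answer: 30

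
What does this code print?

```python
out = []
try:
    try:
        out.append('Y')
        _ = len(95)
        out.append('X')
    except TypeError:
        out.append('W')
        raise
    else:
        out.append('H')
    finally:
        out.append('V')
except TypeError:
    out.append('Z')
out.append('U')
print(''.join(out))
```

Execution trace: 'Y' (inner try body) → 'W' (inner except TypeError) → 'V' (inner finally) → 'Z' (outer except TypeError) → 'U' (after the try/except). Output: YWVZU

Answer: YWVZU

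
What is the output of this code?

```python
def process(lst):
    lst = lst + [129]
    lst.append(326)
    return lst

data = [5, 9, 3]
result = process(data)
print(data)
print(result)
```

Key concept: rebinding parameter vs mutation.
Step by step:
`data = [5, 9, 3]` → data = [5, 9, 3]
`result = process(data)` → result = [5, 9, 3, 129, 326]
`print(data)` → prints [5, 9, 3]
`print(result)` → prints [5, 9, 3, 129, 326]

Answer:
[5, 9, 3]
[5, 9, 3, 129, 326]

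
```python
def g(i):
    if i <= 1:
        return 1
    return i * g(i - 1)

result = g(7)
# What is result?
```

g(7) = 7 * 6 * 5 * 4 * 3 * 2 * 1 = 5040

Answer: 5040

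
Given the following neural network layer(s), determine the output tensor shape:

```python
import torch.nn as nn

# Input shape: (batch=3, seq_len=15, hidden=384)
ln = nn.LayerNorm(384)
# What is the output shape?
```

Input: (3, 15, 384) -> Output: (3, 15, 384)

Answer: (3, 15, 384)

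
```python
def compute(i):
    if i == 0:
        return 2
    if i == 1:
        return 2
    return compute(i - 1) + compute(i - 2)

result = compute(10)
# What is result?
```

Build up from base cases: compute(0)=2, compute(1)=2, compute(2)=4, compute(3)=6, compute(4)=10, compute(5)=16, compute(6)=26, ..., compute(10)=178

Answer: 178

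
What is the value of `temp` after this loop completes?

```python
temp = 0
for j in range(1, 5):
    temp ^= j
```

XOR of 1 to 4
`temp` takes the values: 0 → 1 → 3 → 0 → 4

Answer: 4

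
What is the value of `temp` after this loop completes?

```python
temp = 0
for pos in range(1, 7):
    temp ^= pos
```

XOR of 1 to 6
`temp` takes the values: 0 → 1 → 3 → 0 → 4 → 1 → 7

Answer: 7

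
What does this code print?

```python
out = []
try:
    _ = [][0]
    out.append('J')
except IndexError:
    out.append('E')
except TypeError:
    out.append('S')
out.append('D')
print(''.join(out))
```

Execution trace: 'E' (except IndexError) → 'D' (after the try/except). Output: ED

Answer: ED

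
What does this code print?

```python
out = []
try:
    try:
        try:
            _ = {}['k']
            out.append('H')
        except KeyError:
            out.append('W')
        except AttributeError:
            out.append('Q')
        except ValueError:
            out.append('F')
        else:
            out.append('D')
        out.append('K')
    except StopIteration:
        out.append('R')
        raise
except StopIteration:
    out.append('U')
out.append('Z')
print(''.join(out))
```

Execution trace: 'W' (inner except KeyError) → 'K' (try body, no exception) → 'Z' (after the try/except). Output: WKZ

Answer: WKZ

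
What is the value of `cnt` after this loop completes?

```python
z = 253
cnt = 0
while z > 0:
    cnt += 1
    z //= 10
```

Count digits by repeated division by 10
`cnt` takes the values: 0 → 1 → 2 → 3

Answer: 3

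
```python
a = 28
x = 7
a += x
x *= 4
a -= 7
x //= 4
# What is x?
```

Trace:
`a = 28` → a = 28
`x = 7` → x = 7
`a += x` → a = 35
`x *= 4` → x = 28
`a -= 7` → a = 28
`x //= 4` → x = 7
So x = 7

Answer: 7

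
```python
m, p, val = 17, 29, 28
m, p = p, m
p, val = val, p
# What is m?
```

Trace:
`m, p, val = 17, 29, 28` → m = 17; p = 29; val = 28
`m, p = p, m` → m = 29; p = 17
`p, val = val, p` → p = 28; val = 17
So m = 29

Answer: 29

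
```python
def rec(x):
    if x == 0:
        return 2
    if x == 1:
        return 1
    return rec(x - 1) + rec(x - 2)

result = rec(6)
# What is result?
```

Build up from base cases: rec(0)=2, rec(1)=1, rec(2)=3, rec(3)=4, rec(4)=7, rec(5)=11, rec(6)=18

Answer: 18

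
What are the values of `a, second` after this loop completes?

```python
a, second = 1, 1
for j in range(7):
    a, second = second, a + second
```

Fibonacci: after 7 iterations
`a, second` takes the values: (1, 1) → (1, 2) → (2, 3) → (3, 5) → (5, 8) → (8, 13) → (13, 21) → (21, 34)

Answer: 21, 34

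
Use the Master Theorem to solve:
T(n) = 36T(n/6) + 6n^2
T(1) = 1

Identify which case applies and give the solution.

a=36, b=6, f(n)=6n^2. log_6(36) = 2. Since c=2 = 2, Case 2 applies: T(n) = Θ(n^log_b(a) · log n) = O(n^2 log n).

Answer: O(n^2 log n) - Case 2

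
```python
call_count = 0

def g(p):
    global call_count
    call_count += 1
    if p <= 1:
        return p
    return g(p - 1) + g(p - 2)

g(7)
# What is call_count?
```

Calls(p) = 1 + Calls(p-1) + Calls(p-2); Calls(0)=Calls(1)=1. For p=7 this gives 41.

Answer: 41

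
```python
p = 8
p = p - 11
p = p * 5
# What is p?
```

Trace:
`p = 8` → p = 8
`p = p - 11` → p = -3
`p = p * 5` → p = -15
So p = -15

Answer: -15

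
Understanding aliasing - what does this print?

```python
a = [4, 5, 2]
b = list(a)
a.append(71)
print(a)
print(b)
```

Key concept: list() constructor creates copy.
Step by step:
`a = [4, 5, 2]` → a = [4, 5, 2]
`b = list(a)` → b = [4, 5, 2]
`a.append(71)` → a = [4, 5, 2, 71]
`print(a)` → prints [4, 5, 2, 71]
`print(b)` → prints [4, 5, 2]

Answer:
[4, 5, 2, 71]
[4, 5, 2]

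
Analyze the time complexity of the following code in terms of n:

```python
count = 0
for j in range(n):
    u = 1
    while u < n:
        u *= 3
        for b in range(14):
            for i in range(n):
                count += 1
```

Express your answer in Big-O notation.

Each loop level contributes: n × log n × 1 × n. Multiplying the contributions gives O(n^2 log n).

Answer: O(n^2 log n)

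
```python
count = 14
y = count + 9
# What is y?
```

Trace:
`count = 14` → count = 14
`y = count + 9` → y = 23
So y = 23

Answer: 23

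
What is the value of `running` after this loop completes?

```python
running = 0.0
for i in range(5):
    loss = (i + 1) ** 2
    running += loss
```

Sum of squared losses 1² + 2² + ... + 5²
`running` takes the values: 0.0 → 1.0 → 5.0 → 14.0 → 30.0 → 55.0

Answer: 55.0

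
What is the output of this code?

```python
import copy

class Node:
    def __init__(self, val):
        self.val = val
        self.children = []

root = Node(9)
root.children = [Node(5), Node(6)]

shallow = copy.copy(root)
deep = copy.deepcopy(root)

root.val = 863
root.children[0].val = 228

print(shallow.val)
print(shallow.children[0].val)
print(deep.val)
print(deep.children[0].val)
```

Key concept: deep copy with custom objects.
Step by step:
`root = Node(9)` → root = Node(val=9, children=[])
`root.children = [Node(5), Node(6)]` → root = Node(val=9, children=[Node(val=5, children=[]), Node(val=6, children=[])])
`shallow = copy.copy(root)` → shallow = Node(val=9, children=[Node(val=5, children=[]), Node(val=6, children=[])])
`deep = copy.deepcopy(root)` → deep = Node(val=9, children=[Node(val=5, children=[]), Node(val=6, children=[])])
`root.val = 863` → root = Node(val=863, children=[Node(val=5, children=[]), Node(val=6, children=[])])
`root.children[0].val = 228` → root = Node(val=863, children=[Node(val=228, children=[]), Node(val=6, children=[])]); shallow = Node(val=9, children=[Node(val=228, children=[]), Node(val=6, children=[])])
`print(shallow.val)` → prints 9
`print(shallow.children[0].val)` → prints 228
`print(deep.val)` → prints 9
`print(deep.children[0].val)` → prints 5

Answer:
9
228
9
5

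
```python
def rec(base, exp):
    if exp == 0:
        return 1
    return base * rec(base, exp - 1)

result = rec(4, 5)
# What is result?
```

rec(4, 5) = 4 * 4 * 4 * 4 * 4 = 1024

Answer: 1024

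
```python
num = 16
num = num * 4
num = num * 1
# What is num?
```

Trace:
`num = 16` → num = 16
`num = num * 4` → num = 64
`num = num * 1` → num = 64
So num = 64

Answer: 64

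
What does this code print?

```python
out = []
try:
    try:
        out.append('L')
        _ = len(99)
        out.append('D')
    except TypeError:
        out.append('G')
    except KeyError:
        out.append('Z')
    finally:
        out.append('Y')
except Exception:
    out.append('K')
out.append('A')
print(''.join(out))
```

Execution trace: 'L' (inner try body) → 'G' (inner except TypeError) → 'Y' (inner finally) → 'A' (after the try/except). Output: LGYA

Answer: LGYA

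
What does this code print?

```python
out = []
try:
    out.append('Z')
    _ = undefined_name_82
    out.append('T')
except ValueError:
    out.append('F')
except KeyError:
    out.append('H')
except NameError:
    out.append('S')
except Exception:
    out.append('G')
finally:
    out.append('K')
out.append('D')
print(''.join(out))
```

Execution trace: 'Z' (try body) → 'S' (except NameError) → 'K' (finally) → 'D' (after the try/except). Output: ZSKD

Answer: ZSKD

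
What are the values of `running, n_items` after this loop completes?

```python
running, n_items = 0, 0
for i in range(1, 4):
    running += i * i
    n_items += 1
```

Sum of squares and count
`running, n_items` takes the values: (0, 0) → (1, 0) → (1, 1) → (5, 1) → (5, 2) → (14, 2) → (14, 3)

Answer: 14, 3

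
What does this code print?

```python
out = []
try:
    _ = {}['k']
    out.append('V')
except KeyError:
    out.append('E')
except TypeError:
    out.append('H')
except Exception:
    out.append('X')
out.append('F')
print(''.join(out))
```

Execution trace: 'E' (except KeyError) → 'F' (after the try/except). Output: EF

Answer: EF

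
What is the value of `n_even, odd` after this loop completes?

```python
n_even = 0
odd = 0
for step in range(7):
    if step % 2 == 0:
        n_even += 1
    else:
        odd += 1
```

Count evens and odds in range(7)
`n_even, odd` takes the values: (0, 0) → (1, 0) → (1, 1) → (2, 1) → (2, 2) → (3, 2) → (3, 3) → (4, 3)

Answer: 4, 3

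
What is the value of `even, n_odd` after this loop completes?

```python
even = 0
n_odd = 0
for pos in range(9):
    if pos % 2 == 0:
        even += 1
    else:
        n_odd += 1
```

Count evens and odds in range(9)
`even, n_odd` takes the values: (0, 0) → (1, 0) → (1, 1) → (2, 1) → (2, 2) → (3, 2) → (3, 3) → (4, 3) → (4, 4) → (5, 4)

Answer: 5, 4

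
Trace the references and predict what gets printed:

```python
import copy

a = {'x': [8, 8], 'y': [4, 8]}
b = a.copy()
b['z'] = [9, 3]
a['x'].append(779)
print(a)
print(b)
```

Key concept: shallow copy of dict with mutable values.
Step by step:
`a = {'x': [8, 8], 'y': [4, 8]}` → a = {'x': [8, 8], 'y': [4, 8]}
`b = a.copy()` → b = {'x': [8, 8], 'y': [4, 8]}
`b['z'] = [9, 3]` → b = {'x': [8, 8], 'y': [4, 8], 'z': [9, 3]}
`a['x'].append(779)` → a = {'x': [8, 8, 779], 'y': [4, 8]}; b = {'x': [8, 8, 779], 'y': [4, 8], 'z': [9, 3]}
`print(a)` → prints {'x': [8, 8, 779], 'y': [4, 8]}
`print(b)` → prints {'x': [8, 8, 779], 'y': [4, 8], 'z': [9, 3]}

Answer:
{'x': [8, 8, 779], 'y': [4, 8]}
{'x': [8, 8, 779], 'y': [4, 8], 'z': [9, 3]}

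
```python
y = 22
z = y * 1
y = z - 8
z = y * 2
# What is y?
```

Trace:
`y = 22` → y = 22
`z = y * 1` → z = 22
`y = z - 8` → y = 14
`z = y * 2` → z = 28
So y = 14

Answer: 14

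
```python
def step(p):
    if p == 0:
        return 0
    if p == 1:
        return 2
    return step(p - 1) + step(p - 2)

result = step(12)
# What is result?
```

Build up from base cases: step(0)=0, step(1)=2, step(2)=2, step(3)=4, step(4)=6, step(5)=10, step(6)=16, ..., step(12)=288

Answer: 288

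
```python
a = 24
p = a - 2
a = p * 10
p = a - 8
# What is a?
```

Trace:
`a = 24` → a = 24
`p = a - 2` → p = 22
`a = p * 10` → a = 220
`p = a - 8` → p = 212
So a = 220

Answer: 220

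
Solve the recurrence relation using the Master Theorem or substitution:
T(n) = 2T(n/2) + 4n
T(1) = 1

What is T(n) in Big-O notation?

By Master Theorem: a=2, b=2, f(n)=4n. Since log_2(2) = 1 and f(n) = Θ(n^1), Case 2 applies. T(n) = O(n log n).

Answer: O(n log n)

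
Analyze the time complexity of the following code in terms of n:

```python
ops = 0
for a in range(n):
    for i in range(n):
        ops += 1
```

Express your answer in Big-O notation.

Each loop level contributes: n × n. Multiplying the contributions gives O(n^2).

Answer: O(n^2)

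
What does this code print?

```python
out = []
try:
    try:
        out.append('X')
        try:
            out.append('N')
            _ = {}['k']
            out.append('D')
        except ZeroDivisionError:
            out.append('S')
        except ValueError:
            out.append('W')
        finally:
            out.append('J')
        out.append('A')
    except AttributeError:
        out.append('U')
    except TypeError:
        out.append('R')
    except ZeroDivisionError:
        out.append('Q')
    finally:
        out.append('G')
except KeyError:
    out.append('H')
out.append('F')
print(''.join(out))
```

Execution trace: 'X' (try body) → 'N' (inner try body) → 'J' (inner finally) → 'G' (finally) → 'H' (outer except KeyError) → 'F' (after the try/except). Output: XNJGHF

Answer: XNJGHF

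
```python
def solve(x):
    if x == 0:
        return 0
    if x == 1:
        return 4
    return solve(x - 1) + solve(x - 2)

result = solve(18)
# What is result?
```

Build up from base cases: solve(0)=0, solve(1)=4, solve(2)=4, solve(3)=8, solve(4)=12, solve(5)=20, solve(6)=32, ..., solve(18)=10336

Answer: 10336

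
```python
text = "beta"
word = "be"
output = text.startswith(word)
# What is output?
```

Trace:
`text = "beta"` → text = 'beta'
`word = "be"` → word = 'be'
`output = text.startswith(word)` → output = True
So output = True

Answer: True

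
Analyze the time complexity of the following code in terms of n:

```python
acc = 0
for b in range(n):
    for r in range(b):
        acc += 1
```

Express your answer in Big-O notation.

Each loop level contributes: n × n. Multiplying the contributions gives O(n^2).

Answer: O(n^2)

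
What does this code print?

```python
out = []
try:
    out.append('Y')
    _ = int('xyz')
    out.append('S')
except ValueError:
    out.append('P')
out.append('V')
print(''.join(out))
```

Execution trace: 'Y' (try body) → 'P' (except ValueError) → 'V' (after the try/except). Output: YPV

Answer: YPV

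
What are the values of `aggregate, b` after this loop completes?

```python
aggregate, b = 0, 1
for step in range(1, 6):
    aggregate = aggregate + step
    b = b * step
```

Sum and factorial of 1 to 5
`aggregate, b` takes the values: (0, 1) → (1, 1) → (3, 1) → (3, 2) → (6, 2) → (6, 6) → (10, 6) → (10, 24) → (15, 24) → (15, 120)

Answer: 15, 120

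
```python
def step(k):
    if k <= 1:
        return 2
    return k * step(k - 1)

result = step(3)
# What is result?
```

step(3) = 3 * 2 * 2 = 12

Answer: 12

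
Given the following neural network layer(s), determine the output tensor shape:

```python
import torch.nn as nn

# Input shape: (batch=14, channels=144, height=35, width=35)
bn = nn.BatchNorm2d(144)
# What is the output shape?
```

Input: (14, 144, 35, 35) -> Output: (14, 144, 35, 35)

Answer: (14, 144, 35, 35)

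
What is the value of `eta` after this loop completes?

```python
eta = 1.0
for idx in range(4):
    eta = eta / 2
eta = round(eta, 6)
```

Halving LR 4 times: 1 / 2^4
`eta` takes the values: 1.0 → 0.5 → 0.25 → 0.125 → 0.0625

Answer: 0.0625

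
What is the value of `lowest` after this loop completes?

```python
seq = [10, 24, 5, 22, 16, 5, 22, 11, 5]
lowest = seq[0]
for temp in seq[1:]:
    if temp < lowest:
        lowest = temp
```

Minimum of [10, 24, 5, 22, 16, 5, 22, 11, 5]
`lowest` takes the values: 10 → 5

Answer: 5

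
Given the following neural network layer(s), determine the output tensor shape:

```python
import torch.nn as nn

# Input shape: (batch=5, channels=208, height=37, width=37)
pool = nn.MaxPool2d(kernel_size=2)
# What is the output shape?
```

Input: (5, 208, 37, 37) -> Output: (5, 208, 18, 18)

Answer: (5, 208, 18, 18)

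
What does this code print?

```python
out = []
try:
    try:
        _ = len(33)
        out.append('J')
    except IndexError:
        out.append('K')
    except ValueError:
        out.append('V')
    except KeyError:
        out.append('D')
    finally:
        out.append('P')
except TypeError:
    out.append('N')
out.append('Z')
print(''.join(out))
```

Execution trace: 'P' (finally) → 'N' (outer except TypeError) → 'Z' (after the try/except). Output: PNZ

Answer: PNZ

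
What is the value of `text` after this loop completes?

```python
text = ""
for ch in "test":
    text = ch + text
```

Reverse 'test'
`text` takes the values: "" → "t" → "et" → "set" → "tset"

Answer: "tset"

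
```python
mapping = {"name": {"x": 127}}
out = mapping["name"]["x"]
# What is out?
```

Trace:
`mapping = {"name": {"x": 127}}` → mapping = {'name': {'x': 127}}
`out = mapping["name"]["x"]` → out = 127
So out = 127

Answer: 127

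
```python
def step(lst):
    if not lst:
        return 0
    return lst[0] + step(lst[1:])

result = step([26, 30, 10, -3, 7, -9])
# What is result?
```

26 + 30 + 10 + (-3) + 7 + (-9) + 0 = 61

Answer: 61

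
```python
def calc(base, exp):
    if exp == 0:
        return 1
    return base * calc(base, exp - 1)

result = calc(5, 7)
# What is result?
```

calc(5, 7) = 5 * 5 * 5 * 5 * 5 * 5 * 5 = 78125

Answer: 78125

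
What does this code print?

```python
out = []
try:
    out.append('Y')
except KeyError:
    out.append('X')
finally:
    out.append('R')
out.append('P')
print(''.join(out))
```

Execution trace: 'Y' (try body, no exception) → 'R' (finally) → 'P' (after the try/except). Output: YRP

Answer: YRP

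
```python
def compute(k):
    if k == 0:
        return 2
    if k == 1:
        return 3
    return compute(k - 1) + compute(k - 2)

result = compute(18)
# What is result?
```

Build up from base cases: compute(0)=2, compute(1)=3, compute(2)=5, compute(3)=8, compute(4)=13, compute(5)=21, compute(6)=34, ..., compute(18)=10946

Answer: 10946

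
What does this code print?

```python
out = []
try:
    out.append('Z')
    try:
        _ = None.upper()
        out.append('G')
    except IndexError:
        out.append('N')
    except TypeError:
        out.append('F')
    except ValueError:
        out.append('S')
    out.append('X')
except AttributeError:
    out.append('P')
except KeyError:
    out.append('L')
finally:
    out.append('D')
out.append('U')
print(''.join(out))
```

Execution trace: 'Z' (try body) → 'P' (except AttributeError) → 'D' (finally) → 'U' (after the try/except). Output: ZPDU

Answer: ZPDU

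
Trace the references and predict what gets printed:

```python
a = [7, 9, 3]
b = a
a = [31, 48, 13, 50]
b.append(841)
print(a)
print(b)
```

Key concept: rebinding vs mutation: a is rebound to a new list, b still points at the original.
Step by step:
`a = [7, 9, 3]` → a = [7, 9, 3]
`b = a` → b = [7, 9, 3] (same object as a)
`a = [31, 48, 13, 50]` → a = [31, 48, 13, 50]
`b.append(841)` → b = [7, 9, 3, 841]
`print(a)` → prints [31, 48, 13, 50]
`print(b)` → prints [7, 9, 3, 841]

Answer:
[31, 48, 13, 50]
[7, 9, 3, 841]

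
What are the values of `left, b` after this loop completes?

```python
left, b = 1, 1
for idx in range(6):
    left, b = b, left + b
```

Fibonacci: after 6 iterations
`left, b` takes the values: (1, 1) → (1, 2) → (2, 3) → (3, 5) → (5, 8) → (8, 13) → (13, 21)

Answer: 13, 21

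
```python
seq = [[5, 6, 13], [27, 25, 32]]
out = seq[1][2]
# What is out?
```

Trace:
`seq = [[5, 6, 13], [27, 25, 32]]` → seq = [[5, 6, 13], [27, 25, 32]]
`out = seq[1][2]` → out = 32
So out = 32

Answer: 32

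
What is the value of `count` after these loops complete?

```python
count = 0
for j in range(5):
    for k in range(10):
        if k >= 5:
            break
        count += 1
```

Inner breaks at 5, outer runs 5 times
`count` takes the values: 0 → 1 → 2 → 3 → 4 → 5 → 6 → 7 → 8 → 9 → 10 → 11 → 12 → 13 → 14 → 15 → 16 → 17 → 18 → 19 → 20 → 21 → 22 → 23 → 24 → 25

Answer: 25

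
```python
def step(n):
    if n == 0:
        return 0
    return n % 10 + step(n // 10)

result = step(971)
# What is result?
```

Sum of digits of 971: 1 + 7 + 9 = 17

Answer: 17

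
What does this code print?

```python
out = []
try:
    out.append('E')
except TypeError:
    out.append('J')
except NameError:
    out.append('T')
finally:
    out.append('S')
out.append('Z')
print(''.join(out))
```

Execution trace: 'E' (try body, no exception) → 'S' (finally) → 'Z' (after the try/except). Output: ESZ

Answer: ESZ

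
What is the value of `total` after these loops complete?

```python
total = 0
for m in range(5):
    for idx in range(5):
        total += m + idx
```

Sum of all m+idx for m,idx in 5x5
`total` takes the values: 0 → 1 → 3 → 6 → 10 → 11 → 13 → 16 → 20 → 25 → 27 → 30 → 34 → 39 → 45 → 48 → 52 → 57 → 63 → 70 → 74 → 79 → 85 → 92 → 100

Answer: 100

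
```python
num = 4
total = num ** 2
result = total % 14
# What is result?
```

Trace:
`num = 4` → num = 4
`total = num ** 2` → total = 16
`result = total % 14` → result = 2
So result = 2

Answer: 2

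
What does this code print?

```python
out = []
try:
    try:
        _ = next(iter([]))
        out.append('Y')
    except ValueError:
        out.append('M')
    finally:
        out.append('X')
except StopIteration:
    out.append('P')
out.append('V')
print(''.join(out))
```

Execution trace: 'X' (finally) → 'P' (outer except StopIteration) → 'V' (after the try/except). Output: XPV

Answer: XPV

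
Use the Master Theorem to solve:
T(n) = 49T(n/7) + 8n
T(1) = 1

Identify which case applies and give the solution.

a=49, b=7, f(n)=8n. log_7(49) = 2. Since c=1 < 2, Case 1 applies: T(n) = Θ(n^log_b(a)) = O(n^2).

Answer: O(n^2) - Case 1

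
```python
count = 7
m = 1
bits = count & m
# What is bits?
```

Trace:
`count = 7` → count = 7
`m = 1` → m = 1
`bits = count & m` → bits = 1
So bits = 1

Answer: 1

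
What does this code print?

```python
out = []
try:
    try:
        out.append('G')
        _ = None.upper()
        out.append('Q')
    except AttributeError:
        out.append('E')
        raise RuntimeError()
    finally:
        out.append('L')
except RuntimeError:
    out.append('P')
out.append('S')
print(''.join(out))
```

Execution trace: 'G' (inner try body) → 'E' (inner except AttributeError) → 'L' (inner finally) → 'P' (outer except RuntimeError) → 'S' (after the try/except). Output: GELPS

Answer: GELPS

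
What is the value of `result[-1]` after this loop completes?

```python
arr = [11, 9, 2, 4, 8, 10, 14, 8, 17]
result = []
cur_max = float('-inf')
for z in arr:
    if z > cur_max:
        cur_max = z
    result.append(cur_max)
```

Running max ends at 17
`result` takes the values: [] → [11] → [11, 11] → [11, 11, 11] → [11, 11, 11, 11] → [11, 11, 11, 11, 11] → [11, 11, 11, 11, 11, 11] → [11, 11, 11, 11, 11, 11, 14] → [11, 11, 11, 11, 11, 11, 14, 14] → [11, 11, 11, 11, 11, 11, 14, 14, 17]
So `result[-1]` = 17

Answer: 17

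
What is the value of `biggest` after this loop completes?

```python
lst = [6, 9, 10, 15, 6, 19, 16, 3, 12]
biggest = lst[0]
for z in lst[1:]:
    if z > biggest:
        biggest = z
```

Maximum of [6, 9, 10, 15, 6, 19, 16, 3, 12]
`biggest` takes the values: 6 → 9 → 10 → 15 → 19

Answer: 19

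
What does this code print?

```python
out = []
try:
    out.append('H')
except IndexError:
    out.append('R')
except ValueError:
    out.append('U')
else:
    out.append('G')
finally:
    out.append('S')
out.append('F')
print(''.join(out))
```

Execution trace: 'H' (try body, no exception) → 'G' (else) → 'S' (finally) → 'F' (after the try/except). Output: HGSF

Answer: HGSF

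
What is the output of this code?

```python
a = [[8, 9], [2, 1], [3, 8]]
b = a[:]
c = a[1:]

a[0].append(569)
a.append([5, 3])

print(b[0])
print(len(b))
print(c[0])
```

Key concept: slice with nested mutation.
Step by step:
`a = [[8, 9], [2, 1], [3, 8]]` → a = [[8, 9], [2, 1], [3, 8]]
`b = a[:]` → b = [[8, 9], [2, 1], [3, 8]]
`c = a[1:]` → c = [[2, 1], [3, 8]]
`a[0].append(569)` → a = [[8, 9, 569], [2, 1], [3, 8]]; b = [[8, 9, 569], [2, 1], [3, 8]]
`a.append([5, 3])` → a = [[8, 9, 569], [2, 1], [3, 8], [5, 3]]
`print(b[0])` → prints [8, 9, 569]
`print(len(b))` → prints 3
`print(c[0])` → prints [2, 1]

Answer:
[8, 9, 569]
3
[2, 1]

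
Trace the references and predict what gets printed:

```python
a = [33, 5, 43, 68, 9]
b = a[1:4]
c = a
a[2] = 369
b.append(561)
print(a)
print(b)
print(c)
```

Key concept: slice vs alias.
Step by step:
`a = [33, 5, 43, 68, 9]` → a = [33, 5, 43, 68, 9]
`b = a[1:4]` → b = [5, 43, 68]
`c = a` → c = [33, 5, 43, 68, 9] (same object as a)
`a[2] = 369` → a = [33, 5, 369, 68, 9] (same object as c); c = [33, 5, 369, 68, 9] (same object as a)
`b.append(561)` → b = [5, 43, 68, 561]
`print(a)` → prints [33, 5, 369, 68, 9]
`print(b)` → prints [5, 43, 68, 561]
`print(c)` → prints [33, 5, 369, 68, 9]

Answer:
[33, 5, 369, 68, 9]
[5, 43, 68, 561]
[33, 5, 369, 68, 9]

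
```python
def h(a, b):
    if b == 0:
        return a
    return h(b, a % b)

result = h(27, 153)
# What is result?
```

h(27, 153) -> h(153, 27) -> h(27, 18) -> h(18, 9) -> h(9, 0) -> 9

Answer: 9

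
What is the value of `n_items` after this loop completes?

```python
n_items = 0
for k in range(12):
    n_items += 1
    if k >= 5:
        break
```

Loop breaks when k reaches 5, n_items is 6
`n_items` takes the values: 0 → 1 → 2 → 3 → 4 → 5 → 6

Answer: 6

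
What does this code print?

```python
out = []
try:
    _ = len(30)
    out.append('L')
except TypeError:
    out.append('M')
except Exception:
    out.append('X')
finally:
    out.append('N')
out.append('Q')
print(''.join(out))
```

Execution trace: 'M' (except TypeError) → 'N' (finally) → 'Q' (after the try/except). Output: MNQ

Answer: MNQ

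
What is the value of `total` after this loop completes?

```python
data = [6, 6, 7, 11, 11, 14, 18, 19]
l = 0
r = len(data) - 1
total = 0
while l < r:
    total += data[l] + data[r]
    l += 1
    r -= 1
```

Sum of pairs from ends
`total` takes the values: 0 → 25 → 49 → 70 → 92

Answer: 92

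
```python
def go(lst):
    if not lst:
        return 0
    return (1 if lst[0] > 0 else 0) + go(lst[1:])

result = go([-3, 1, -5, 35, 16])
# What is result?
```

Count of positive elements in [-3, 1, -5, 35, 16] = 3

Answer: 3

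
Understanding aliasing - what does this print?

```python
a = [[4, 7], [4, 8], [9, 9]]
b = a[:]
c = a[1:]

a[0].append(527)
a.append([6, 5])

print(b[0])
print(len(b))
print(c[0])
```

Key concept: slice with nested mutation.
Step by step:
`a = [[4, 7], [4, 8], [9, 9]]` → a = [[4, 7], [4, 8], [9, 9]]
`b = a[:]` → b = [[4, 7], [4, 8], [9, 9]]
`c = a[1:]` → c = [[4, 8], [9, 9]]
`a[0].append(527)` → a = [[4, 7, 527], [4, 8], [9, 9]]; b = [[4, 7, 527], [4, 8], [9, 9]]
`a.append([6, 5])` → a = [[4, 7, 527], [4, 8], [9, 9], [6, 5]]
`print(b[0])` → prints [4, 7, 527]
`print(len(b))` → prints 3
`print(c[0])` → prints [4, 8]

Answer:
[4, 7, 527]
3
[4, 8]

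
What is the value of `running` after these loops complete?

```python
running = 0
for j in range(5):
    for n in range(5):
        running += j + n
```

Sum of all j+n for j,n in 5x5
`running` takes the values: 0 → 1 → 3 → 6 → 10 → 11 → 13 → 16 → 20 → 25 → 27 → 30 → 34 → 39 → 45 → 48 → 52 → 57 → 63 → 70 → 74 → 79 → 85 → 92 → 100

Answer: 100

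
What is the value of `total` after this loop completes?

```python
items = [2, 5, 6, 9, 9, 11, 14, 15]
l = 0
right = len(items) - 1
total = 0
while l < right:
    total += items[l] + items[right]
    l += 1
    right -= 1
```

Sum of pairs from ends
`total` takes the values: 0 → 17 → 36 → 53 → 71

Answer: 71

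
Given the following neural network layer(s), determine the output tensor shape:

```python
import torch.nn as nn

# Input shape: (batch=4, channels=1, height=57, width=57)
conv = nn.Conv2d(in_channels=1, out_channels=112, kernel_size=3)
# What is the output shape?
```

Input: (4, 1, 57, 57) -> Output: (4, 112, 55, 55)

Answer: (4, 112, 55, 55)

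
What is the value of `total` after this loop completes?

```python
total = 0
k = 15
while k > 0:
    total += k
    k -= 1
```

Sum 15 down to 1
`total` takes the values: 0 → 15 → 29 → 42 → 54 → 65 → 75 → 84 → 92 → 99 → 105 → 110 → 114 → 117 → 119 → 120

Answer: 120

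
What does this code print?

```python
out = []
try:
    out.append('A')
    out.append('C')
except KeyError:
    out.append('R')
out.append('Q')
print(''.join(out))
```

Execution trace: 'A' (try body) → 'C' (try body, no exception) → 'Q' (after the try/except). Output: ACQ

Answer: ACQ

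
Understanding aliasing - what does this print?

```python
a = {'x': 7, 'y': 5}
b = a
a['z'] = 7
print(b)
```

Key concept: dict aliasing.
Step by step:
`a = {'x': 7, 'y': 5}` → a = {'x': 7, 'y': 5}
`b = a` → b = {'x': 7, 'y': 5} (same object as a)
`a['z'] = 7` → a = {'x': 7, 'y': 5, 'z': 7} (same object as b); b = {'x': 7, 'y': 5, 'z': 7} (same object as a)
`print(b)` → prints {'x': 7, 'y': 5, 'z': 7}

Answer: {'x': 7, 'y': 5, 'z': 7}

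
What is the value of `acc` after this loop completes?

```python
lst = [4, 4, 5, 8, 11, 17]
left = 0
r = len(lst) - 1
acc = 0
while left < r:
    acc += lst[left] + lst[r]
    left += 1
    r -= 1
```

Sum of pairs from ends
`acc` takes the values: 0 → 21 → 36 → 49

Answer: 49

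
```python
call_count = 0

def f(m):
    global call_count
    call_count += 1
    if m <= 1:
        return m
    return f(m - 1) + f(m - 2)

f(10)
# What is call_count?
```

Calls(m) = 1 + Calls(m-1) + Calls(m-2); Calls(0)=Calls(1)=1. For m=10 this gives 177.

Answer: 177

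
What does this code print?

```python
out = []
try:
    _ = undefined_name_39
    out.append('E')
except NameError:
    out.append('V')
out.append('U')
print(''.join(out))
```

Execution trace: 'V' (except NameError) → 'U' (after the try/except). Output: VU

Answer: VU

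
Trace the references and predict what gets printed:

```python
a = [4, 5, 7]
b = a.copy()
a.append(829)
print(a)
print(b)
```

Key concept: list.copy() creates independent copy.
Step by step:
`a = [4, 5, 7]` → a = [4, 5, 7]
`b = a.copy()` → b = [4, 5, 7]
`a.append(829)` → a = [4, 5, 7, 829]
`print(a)` → prints [4, 5, 7, 829]
`print(b)` → prints [4, 5, 7]

Answer:
[4, 5, 7, 829]
[4, 5, 7]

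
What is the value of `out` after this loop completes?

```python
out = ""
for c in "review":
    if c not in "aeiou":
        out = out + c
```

Remove vowels from 'review'
`out` takes the values: "" → "r" → "rv" → "rvw"

Answer: "rvw"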